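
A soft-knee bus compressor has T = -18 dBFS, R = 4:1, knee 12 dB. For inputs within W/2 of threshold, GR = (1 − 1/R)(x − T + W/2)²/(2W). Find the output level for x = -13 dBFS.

-16.78125 dBFS

x − T + W/2 = -13 − (-18) + 6 = 11.
GR = (1 − 1/4) × 11² / 24 = 0.75 × 121 / 24 = 3.78125 dB.
Output = -13 − 3.78125 = -16.78125 dBFS.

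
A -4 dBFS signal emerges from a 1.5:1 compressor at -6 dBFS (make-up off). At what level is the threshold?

Let T be the threshold. Output overshoot = (input overshoot)/R, so -6 − T = (-4 − T)/1.5.
1.5·(-6 − T) = -4 − T → 0.5·T = -9 − (-4) = -5.
T = -5/0.5 = -10 dBFS.

-10 dBFS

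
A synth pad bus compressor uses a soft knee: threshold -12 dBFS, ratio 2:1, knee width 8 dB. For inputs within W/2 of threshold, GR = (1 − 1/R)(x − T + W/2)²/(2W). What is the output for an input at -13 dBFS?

x − T + W/2 = -13 − (-12) + 4 = 3.
GR = (1 − 1/2) × 3² / 16 = 0.5 × 9 / 16 = 0.28125 dB.
Output = -13 − 0.28125 = -13.28125 dBFS.

-13.28125 dBFS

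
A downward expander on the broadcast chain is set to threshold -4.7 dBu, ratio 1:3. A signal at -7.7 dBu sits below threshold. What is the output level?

Below threshold, a 1:3 expander applies gain = (3−1)×(T − x) of attenuation.
(3−1) × 3 = 6 dB, so output = -7.7 − 6 = -13.7 dBu.

-13.7 dBu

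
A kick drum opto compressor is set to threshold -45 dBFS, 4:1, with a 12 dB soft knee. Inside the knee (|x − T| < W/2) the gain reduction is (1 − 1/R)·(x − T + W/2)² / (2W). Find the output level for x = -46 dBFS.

-46.78125 dBFS

x − T + W/2 = -46 − (-45) + 6 = 5.
GR = (1 − 1/4) × 5² / 24 = 0.75 × 25 / 24 = 0.78125 dB.
Output = -46 − 0.78125 = -46.78125 dBFS.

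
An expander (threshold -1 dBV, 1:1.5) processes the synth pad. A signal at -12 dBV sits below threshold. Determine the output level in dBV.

Below threshold, a 1:1.5 expander applies gain = (1.5−1)×(T − x) of attenuation.
(1.5−1) × 11 = 5.5 dB, so output = -12 − 5.5 = -17.5 dBV.

-17.5 dBV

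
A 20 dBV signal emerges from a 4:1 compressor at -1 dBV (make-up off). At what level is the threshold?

-8 dBV

Input is 28 dB above T (since output overshoot × R = input overshoot: (-1 − T)·4 = 20 − T gives T = -8 dBV).
Check: -8 + (20 − (-8))/4 = -8 + 7 = -1 dBV. ✓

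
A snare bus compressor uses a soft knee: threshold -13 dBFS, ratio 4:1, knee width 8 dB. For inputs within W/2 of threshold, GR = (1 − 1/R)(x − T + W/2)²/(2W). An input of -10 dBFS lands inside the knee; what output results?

x − T + W/2 = -10 − (-13) + 4 = 7.
GR = (1 − 1/4) × 7² / 16 = 0.75 × 49 / 16 = 2.296875 dB.
Output = -10 − 2.296875 = -12.296875 dBFS.

-12.296875 dBFS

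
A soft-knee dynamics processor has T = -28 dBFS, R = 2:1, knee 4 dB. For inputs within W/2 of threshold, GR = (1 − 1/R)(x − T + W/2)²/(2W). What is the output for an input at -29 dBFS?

x − T + W/2 = -29 − (-28) + 2 = 1.
GR = (1 − 1/2) × 1² / 8 = 0.5 × 1 / 8 = 0.0625 dB.
Output = -29 − 0.0625 = -29.0625 dBFS.

-29.0625 dBFS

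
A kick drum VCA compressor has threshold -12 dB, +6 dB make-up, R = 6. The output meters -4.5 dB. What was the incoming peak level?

-3 dB

Before make-up, the level was -4.5 − 6 = -10.5 dB.
Post-compression overshoot = -10.5 − (-12) = 1.5 dB.
Input overshoot = R × output overshoot = 9 dB → input = -12 + 9 = -3 dB.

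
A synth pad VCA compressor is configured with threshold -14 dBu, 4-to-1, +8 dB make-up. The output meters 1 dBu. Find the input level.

14 dBu

Stripping the +8 dB make-up gives -7 dBu at the gain stage.
That's 7 dB above the -14 dBu threshold.
Undo the ratio: input overshoot = 7 × 4 = 28 dB, giving input = 14 dBu.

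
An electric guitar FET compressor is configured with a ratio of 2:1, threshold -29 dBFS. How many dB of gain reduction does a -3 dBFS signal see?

Overshoot = -3 − (-29) = 26 dB.
After 2:1 compression the overshoot becomes 26/2 = 13 dB.
So the signal is attenuated by 26 − 13 = 13 dB.

13 dB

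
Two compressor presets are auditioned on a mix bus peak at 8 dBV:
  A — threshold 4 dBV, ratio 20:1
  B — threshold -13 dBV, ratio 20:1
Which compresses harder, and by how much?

B, by 16.15 dB

A: GR = 4 − 4/20 = 3.8 dB.
B: GR = 21 − 21/20 = 19.95 dB.
Difference: 16.15 dB in favour of B.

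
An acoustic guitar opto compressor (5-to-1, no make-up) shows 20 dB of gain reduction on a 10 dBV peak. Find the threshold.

Input is 25 dB above T (since output overshoot × R = input overshoot: (-10 − T)·5 = 10 − T gives T = -15 dBV).
Check: -15 + (10 − (-15))/5 = -15 + 5 = -10 dBV. ✓

-15 dBV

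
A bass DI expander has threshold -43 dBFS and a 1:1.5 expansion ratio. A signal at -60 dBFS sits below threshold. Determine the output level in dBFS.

-68.5 dBFS

Undershoot = (-43) − (-60) = 17 dB.
At 1:1.5, that expands to 25.5 dB under threshold.
Output = -43 − 25.5 = -68.5 dBFS.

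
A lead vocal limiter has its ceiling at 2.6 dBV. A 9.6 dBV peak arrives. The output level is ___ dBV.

2.6 dBV

A brickwall limiter is an ∞:1 compressor: any input above the ceiling is clamped to 2.6 dBV.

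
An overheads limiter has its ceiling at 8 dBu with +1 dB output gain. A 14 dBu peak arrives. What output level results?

At ∞:1, everything above 8 dBu is held at the ceiling.
Output gain then adds 1 dB: 8 + 1 = 9 dBu.

9 dBu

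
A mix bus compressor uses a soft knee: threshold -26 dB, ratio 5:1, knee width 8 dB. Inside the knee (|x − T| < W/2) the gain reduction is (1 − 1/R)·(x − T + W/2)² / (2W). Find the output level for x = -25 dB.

-26.25 dB

x − T + W/2 = -25 − (-26) + 4 = 5.
GR = (1 − 1/5) × 5² / 16 = 0.8 × 25 / 16 = 1.25 dB.
Output = -25 − 1.25 = -26.25 dB.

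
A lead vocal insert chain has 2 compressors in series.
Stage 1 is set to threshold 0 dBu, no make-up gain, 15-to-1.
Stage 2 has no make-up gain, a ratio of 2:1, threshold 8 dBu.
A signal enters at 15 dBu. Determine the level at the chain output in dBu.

1 dBu

Stage 1: overshoot 15 dB → 15/15 = 1 dB → 1 dBu.
Stage 2: below threshold (1 ≤ 8); passes unchanged; output 1 dBu.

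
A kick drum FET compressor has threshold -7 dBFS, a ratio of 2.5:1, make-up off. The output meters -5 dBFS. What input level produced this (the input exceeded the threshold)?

-2 dBFS

The compressed level sits -5 − (-7) = 2 dB over threshold.
Before 2.5:1 compression the overshoot was 2 × 2.5 = 5 dB, so input = -7 + 5 = -2 dBFS.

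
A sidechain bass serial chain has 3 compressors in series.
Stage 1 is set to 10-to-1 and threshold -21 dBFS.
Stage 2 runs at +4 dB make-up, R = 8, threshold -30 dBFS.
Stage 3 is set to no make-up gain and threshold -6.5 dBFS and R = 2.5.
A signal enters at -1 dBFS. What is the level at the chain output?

-24.625 dBFS

Stage 1: overshoot 20 dB → 20/10 = 2 dB → -19 dBFS.
Stage 2: overshoot 11 dB → 11/8 = 1.375 dB → -28.625 dBFS; +4 dB make-up → -24.625 dBFS.
Stage 3: -24.625 dBFS is at or below the -6.5 dBFS threshold — no compression; output -24.625 dBFS.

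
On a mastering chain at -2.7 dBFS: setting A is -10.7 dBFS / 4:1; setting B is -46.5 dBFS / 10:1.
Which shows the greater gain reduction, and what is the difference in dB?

A: 8 dB over, compressed to 2 dB over, so 6 dB of GR.
B: 43.8 dB over, compressed to 4.38 dB over, so 39.42 dB of GR.
B applies 33.42 dB more gain reduction.

B, by 33.42 dB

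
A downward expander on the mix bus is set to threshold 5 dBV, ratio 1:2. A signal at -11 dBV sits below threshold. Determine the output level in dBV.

Undershoot = 5 − (-11) = 16 dB.
At 1:2, that expands to 32 dB under threshold.
Output = 5 − 32 = -27 dBV.

-27 dBV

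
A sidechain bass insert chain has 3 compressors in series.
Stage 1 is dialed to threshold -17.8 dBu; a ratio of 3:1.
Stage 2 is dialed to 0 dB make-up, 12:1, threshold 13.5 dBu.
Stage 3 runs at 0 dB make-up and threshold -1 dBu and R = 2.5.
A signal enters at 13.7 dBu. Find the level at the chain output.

Stage 1: 13.7 dBu is 31.5 dB over -17.8 dBu; at 3:1 that becomes 10.5 dB over, giving -7.3 dBu.
Stage 2: below threshold (-7.3 ≤ 13.5); passes unchanged; output -7.3 dBu.
Stage 3: -7.3 dBu is at or below the -1 dBu threshold — no compression; output -7.3 dBu.

-7.3 dBu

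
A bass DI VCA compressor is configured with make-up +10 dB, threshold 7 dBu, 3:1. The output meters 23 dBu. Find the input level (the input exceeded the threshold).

Before make-up, the level was 23 − 10 = 13 dBu.
The compressed level sits 13 − 7 = 6 dB over threshold.
Undo the ratio: input overshoot = 6 × 3 = 18 dB, giving input = 25 dBu.

25 dBu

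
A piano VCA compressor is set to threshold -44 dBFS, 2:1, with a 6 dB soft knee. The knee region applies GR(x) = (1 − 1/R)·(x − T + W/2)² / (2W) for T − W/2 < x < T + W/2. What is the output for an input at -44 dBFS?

-44.375 dBFS

x − T + W/2 = -44 − (-44) + 3 = 3.
GR = (1 − 1/2) × 3² / 12 = 0.5 × 9 / 12 = 0.375 dB.
Output = -44 − 0.375 = -44.375 dBFS.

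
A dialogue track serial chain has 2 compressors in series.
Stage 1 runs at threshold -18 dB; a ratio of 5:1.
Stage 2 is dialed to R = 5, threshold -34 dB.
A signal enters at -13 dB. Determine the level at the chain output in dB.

Stage 1: overshoot 5 dB → 5/5 = 1 dB → -17 dB.
Stage 2: -17 dB is 17 dB over -34 dB; at 5:1 that becomes 3.4 dB over, giving -30.6 dB.

-30.6 dB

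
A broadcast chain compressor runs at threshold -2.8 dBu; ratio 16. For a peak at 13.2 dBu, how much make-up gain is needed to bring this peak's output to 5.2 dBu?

7 dB

Without make-up, output = threshold + overshoot/16 = -2.8 + 1 = -1.8 dBu.
Gap to target: 7 dB.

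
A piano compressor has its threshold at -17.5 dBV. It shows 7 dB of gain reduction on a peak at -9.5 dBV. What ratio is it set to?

8:1

Input overshoot = -9.5 − (-17.5) = 8 dB.
Output overshoot = 8 − 7 = 1 dB.
Ratio = input overshoot / output overshoot = 8 / 1 = 8.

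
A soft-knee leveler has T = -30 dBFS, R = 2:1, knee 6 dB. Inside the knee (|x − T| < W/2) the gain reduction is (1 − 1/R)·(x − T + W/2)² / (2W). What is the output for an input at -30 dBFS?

-30.375 dBFS

x − T + W/2 = -30 − (-30) + 3 = 3.
GR = (1 − 1/2) × 3² / 12 = 0.5 × 9 / 12 = 0.375 dB.
Output = -30 − 0.375 = -30.375 dBFS.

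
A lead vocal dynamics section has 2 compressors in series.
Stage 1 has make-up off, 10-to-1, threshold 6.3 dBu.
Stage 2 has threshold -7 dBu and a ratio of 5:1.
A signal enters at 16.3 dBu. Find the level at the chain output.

Stage 1: 10 dB above 6.3 dBu, reduced 10:1 to 1 dB above → 7.3 dBu.
Stage 2: 7.3 dBu is 14.3 dB over -7 dBu; at 5:1 that becomes 2.86 dB over, giving -4.14 dBu.

-4.14 dBu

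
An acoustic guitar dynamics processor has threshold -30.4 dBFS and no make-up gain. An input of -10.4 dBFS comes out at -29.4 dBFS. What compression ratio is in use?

Input overshoot = -10.4 − (-30.4) = 20 dB; output overshoot = -29.4 − (-30.4) = 1 dB.
Ratio = 20 / 1 = 20.

20:1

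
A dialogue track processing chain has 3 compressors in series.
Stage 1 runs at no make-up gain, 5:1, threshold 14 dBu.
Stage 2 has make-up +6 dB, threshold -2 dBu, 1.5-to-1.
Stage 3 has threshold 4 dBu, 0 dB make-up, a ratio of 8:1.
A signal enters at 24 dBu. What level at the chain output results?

5.5 dBu

Stage 1: 10 dB above 14 dBu, reduced 5:1 to 2 dB above → 16 dBu.
Stage 2: overshoot 18 dB → 18/1.5 = 12 dB → 10 dBu; +6 dB make-up → 16 dBu.
Stage 3: 16 dBu is 12 dB over 4 dBu; at 8:1 that becomes 1.5 dB over, giving 5.5 dBu.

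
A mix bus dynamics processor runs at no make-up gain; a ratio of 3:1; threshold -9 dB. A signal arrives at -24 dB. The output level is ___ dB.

-24 dB is 15 dB below the -9 dB threshold, so no gain reduction is applied.
Output = input = -24 dB.

-24 dB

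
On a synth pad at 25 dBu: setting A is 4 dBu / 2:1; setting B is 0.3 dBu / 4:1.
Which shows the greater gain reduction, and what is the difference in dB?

B, by 8.025 dB

A: GR = 21 − 21/2 = 10.5 dB.
B: GR = 24.7 − 24.7/4 = 18.525 dB.
B reduces 8.025 dB more.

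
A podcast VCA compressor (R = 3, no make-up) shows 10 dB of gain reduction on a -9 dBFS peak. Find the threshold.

-24 dBFS

Gain reduction = -9 − (-19) = 10 dB; output overshoot = GR / (R − 1) = 10 / 2 = 5 dB.
Threshold = output − output overshoot = -19 − 5 = -24 dBFS.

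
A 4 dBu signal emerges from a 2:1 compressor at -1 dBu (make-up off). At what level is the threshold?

Gain reduction = 4 − (-1) = 5 dB; output overshoot = GR / (R − 1) = 5 / 1 = 5 dB.
Threshold = output − output overshoot = -1 − 5 = -6 dBu.

-6 dBu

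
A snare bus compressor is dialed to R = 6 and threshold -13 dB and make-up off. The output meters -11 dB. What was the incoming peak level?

Post-compression overshoot = -11 − (-13) = 2 dB.
Before 6:1 compression the overshoot was 2 × 6 = 12 dB, so input = -13 + 12 = -1 dB.

-1 dB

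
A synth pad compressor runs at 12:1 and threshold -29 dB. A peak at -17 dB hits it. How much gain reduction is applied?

Overshoot = -17 − (-29) = 12 dB.
At 12:1, output sits 12/12 = 1 dB above threshold.
GR = overshoot in − overshoot out = 12 − 1 = 11 dB.

11 dB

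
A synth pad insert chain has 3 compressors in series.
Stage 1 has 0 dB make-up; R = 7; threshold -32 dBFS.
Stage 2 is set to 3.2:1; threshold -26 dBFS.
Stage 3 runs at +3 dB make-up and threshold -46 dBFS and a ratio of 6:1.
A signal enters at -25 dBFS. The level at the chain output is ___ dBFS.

Stage 1: 7 dB above -32 dBFS, reduced 7:1 to 1 dB above → -31 dBFS.
Stage 2: -31 dBFS is at or below the -26 dBFS threshold — no compression; output -31 dBFS.
Stage 3: 15 dB above -46 dBFS, reduced 6:1 to 2.5 dB above → -43.5 dBFS; +3 dB make-up → -40.5 dBFS.

-40.5 dBFS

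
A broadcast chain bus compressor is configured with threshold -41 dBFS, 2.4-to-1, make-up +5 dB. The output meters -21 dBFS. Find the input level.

Remove make-up: -21 − 5 = -26 dBFS.
That's 15 dB above the -41 dBFS threshold.
Input overshoot = R × output overshoot = 36 dB → input = -41 + 36 = -5 dBFS.

-5 dBFS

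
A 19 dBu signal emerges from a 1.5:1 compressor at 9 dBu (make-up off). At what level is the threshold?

Let T be the threshold. Output overshoot = (input overshoot)/R, so 9 − T = (19 − T)/1.5.
1.5·(9 − T) = 19 − T → 0.5·T = 13.5 − 19 = -5.5.
T = -5.5/0.5 = -11 dBu.

-11 dBu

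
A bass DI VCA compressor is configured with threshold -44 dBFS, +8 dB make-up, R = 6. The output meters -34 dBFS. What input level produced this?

-32 dBFS

Stripping the +8 dB make-up gives -42 dBFS at the gain stage.
That's 2 dB above the -44 dBFS threshold.
Input overshoot = R × output overshoot = 12 dB → input = -44 + 12 = -32 dBFS.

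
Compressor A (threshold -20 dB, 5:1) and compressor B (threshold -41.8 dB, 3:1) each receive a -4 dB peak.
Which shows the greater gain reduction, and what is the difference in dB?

A: 16 dB over, compressed to 3.2 dB over, so 12.8 dB of GR.
B: 37.8 dB over, compressed to 12.6 dB over, so 25.2 dB of GR.
B reduces 12.4 dB more.

B, by 12.4 dB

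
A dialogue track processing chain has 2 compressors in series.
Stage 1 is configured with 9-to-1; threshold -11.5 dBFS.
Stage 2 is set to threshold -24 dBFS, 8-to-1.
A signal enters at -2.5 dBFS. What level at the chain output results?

-22.3125 dBFS

Stage 1: -2.5 dBFS is 9 dB over -11.5 dBFS; at 9:1 that becomes 1 dB over, giving -10.5 dBFS.
Stage 2: overshoot 13.5 dB → 13.5/8 = 1.6875 dB → -22.3125 dBFS.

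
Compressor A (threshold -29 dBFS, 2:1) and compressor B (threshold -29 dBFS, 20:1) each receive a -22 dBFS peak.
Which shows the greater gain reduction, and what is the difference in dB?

A: 7 dB over, compressed to 3.5 dB over, so 3.5 dB of GR.
B: 7 dB over, compressed to 0.35 dB over, so 6.65 dB of GR.
B applies 3.15 dB more gain reduction.

B, by 3.15 dB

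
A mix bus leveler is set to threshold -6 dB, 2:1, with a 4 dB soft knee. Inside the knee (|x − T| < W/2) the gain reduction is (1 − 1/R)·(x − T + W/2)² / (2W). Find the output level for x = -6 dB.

-6.25 dB

x − T + W/2 = -6 − (-6) + 2 = 2.
GR = (1 − 1/2) × 2² / 8 = 0.5 × 4 / 8 = 0.25 dB.
Output = -6 − 0.25 = -6.25 dB.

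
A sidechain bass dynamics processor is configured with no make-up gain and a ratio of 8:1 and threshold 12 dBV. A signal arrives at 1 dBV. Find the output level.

1 dBV

1 dBV is 11 dB below the 12 dBV threshold, so no gain reduction is applied.
Output = input = 1 dBV.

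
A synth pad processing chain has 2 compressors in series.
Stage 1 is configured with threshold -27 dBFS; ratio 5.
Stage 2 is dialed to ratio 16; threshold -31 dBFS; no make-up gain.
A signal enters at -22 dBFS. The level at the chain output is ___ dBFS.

Stage 1: -22 dBFS is 5 dB over -27 dBFS; at 5:1 that becomes 1 dB over, giving -26 dBFS.
Stage 2: -26 dBFS is 5 dB over -31 dBFS; at 16:1 that becomes 0.3125 dB over, giving -30.6875 dBFS.

-30.6875 dBFS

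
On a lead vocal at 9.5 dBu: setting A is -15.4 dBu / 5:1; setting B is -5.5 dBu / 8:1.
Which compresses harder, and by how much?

A, by 6.795 dB

A: GR = 24.9 − 24.9/5 = 19.92 dB.
B: GR = 15 − 15/8 = 13.125 dB.
Difference: 6.795 dB in favour of A.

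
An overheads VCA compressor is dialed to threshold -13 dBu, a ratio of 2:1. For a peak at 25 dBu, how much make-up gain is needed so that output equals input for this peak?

The peak compresses to -13 + 38/2 = 6 dBu.
To reach 25 dBu requires 25 − 6 = 19 dB of make-up.

19 dB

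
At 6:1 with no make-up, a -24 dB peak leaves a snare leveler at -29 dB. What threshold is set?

Gain reduction = -24 − (-29) = 5 dB; output overshoot = GR / (R − 1) = 5 / 5 = 1 dB.
Threshold = output − output overshoot = -29 − 1 = -30 dB.

-30 dB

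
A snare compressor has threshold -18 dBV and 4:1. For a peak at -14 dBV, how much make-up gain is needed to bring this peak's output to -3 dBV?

14 dB

The peak compresses to -18 + 4/4 = -17 dBV.
To reach -3 dBV requires -3 − (-17) = 14 dB of make-up.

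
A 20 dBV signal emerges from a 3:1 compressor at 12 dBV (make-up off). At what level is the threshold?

8 dBV

Let T be the threshold. Output overshoot = (input overshoot)/R, so 12 − T = (20 − T)/3.
3·(12 − T) = 20 − T → 2·T = 36 − 20 = 16.
T = 16/2 = 8 dBV.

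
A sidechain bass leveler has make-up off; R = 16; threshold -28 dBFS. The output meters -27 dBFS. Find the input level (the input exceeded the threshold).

-12 dBFS

That's 1 dB above the -28 dBFS threshold.
Before 16:1 compression the overshoot was 1 × 16 = 16 dB, so input = -28 + 16 = -12 dBFS.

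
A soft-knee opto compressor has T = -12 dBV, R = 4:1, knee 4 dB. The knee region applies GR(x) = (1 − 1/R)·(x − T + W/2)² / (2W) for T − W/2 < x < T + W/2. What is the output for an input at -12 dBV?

-12.375 dBV

x − T + W/2 = -12 − (-12) + 2 = 2.
GR = (1 − 1/4) × 2² / 8 = 0.75 × 4 / 8 = 0.375 dB.
Output = -12 − 0.375 = -12.375 dBV.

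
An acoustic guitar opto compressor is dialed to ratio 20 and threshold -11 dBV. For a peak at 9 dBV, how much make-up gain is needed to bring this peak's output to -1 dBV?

9 dB

Overshoot 20 dB → 20/20 = 1 dB after compression, so the compressed level is -11 + 1 = -10 dBV.
Make-up = target − compressed = -1 − (-10) = 9 dB.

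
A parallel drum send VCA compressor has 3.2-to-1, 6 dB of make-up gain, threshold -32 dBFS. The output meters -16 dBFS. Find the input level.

0 dBFS

Remove make-up: -16 − 6 = -22 dBFS.
That's 10 dB above the -32 dBFS threshold.
Undo the ratio: input overshoot = 10 × 3.2 = 32 dB, giving input = 0 dBFS.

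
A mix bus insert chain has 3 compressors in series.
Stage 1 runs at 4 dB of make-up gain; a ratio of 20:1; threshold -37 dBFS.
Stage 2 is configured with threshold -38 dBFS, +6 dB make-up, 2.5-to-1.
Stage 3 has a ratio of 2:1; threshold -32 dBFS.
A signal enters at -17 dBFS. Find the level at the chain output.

Stage 1: overshoot 20 dB → 20/20 = 1 dB → -36 dBFS; +4 dB make-up → -32 dBFS.
Stage 2: 6 dB above -38 dBFS, reduced 2.5:1 to 2.4 dB above → -35.6 dBFS; +6 dB make-up → -29.6 dBFS.
Stage 3: 2.4 dB above -32 dBFS, reduced 2:1 to 1.2 dB above → -30.8 dBFS.

-30.8 dBFS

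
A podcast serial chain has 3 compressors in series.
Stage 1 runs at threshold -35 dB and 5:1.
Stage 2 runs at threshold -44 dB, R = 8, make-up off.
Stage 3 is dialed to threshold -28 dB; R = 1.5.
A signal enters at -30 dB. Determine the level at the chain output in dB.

-42.75 dB

Stage 1: 5 dB above -35 dB, reduced 5:1 to 1 dB above → -34 dB.
Stage 2: -34 dB is 10 dB over -44 dB; at 8:1 that becomes 1.25 dB over, giving -42.75 dB.
Stage 3: -42.75 dB is at or below the -28 dB threshold — no compression; output -42.75 dB.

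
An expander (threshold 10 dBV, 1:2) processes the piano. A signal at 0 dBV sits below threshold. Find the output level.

-10 dBV

The input is 10 dB below the 10 dBV threshold.
A 1:2 expander multiplies undershoot by 2: 10 × 2 = 20 dB below threshold.
Output = 10 − 20 = -10 dBV.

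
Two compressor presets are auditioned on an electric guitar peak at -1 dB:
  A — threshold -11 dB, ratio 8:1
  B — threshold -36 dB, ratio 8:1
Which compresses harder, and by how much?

A: overshoot 10 dB → output overshoot 1.25 dB → GR 8.75 dB.
B: overshoot 35 dB → output overshoot 4.375 dB → GR 30.625 dB.
Difference: 21.875 dB in favour of B.

B, by 21.875 dB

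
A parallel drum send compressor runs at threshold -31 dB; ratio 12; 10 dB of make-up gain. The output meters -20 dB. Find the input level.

-19 dB

Stripping the +10 dB make-up gives -30 dB at the gain stage.
Post-compression overshoot = -30 − (-31) = 1 dB.
Undo the ratio: input overshoot = 1 × 12 = 12 dB, giving input = -19 dB.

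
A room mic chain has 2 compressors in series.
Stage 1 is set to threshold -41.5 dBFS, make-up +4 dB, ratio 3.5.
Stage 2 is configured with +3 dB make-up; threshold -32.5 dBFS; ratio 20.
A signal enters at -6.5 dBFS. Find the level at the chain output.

Stage 1: overshoot 35 dB → 35/3.5 = 10 dB → -31.5 dBFS; +4 dB make-up → -27.5 dBFS.
Stage 2: 5 dB above -32.5 dBFS, reduced 20:1 to 0.25 dB above → -32.25 dBFS; +3 dB make-up → -29.25 dBFS.

-29.25 dBFS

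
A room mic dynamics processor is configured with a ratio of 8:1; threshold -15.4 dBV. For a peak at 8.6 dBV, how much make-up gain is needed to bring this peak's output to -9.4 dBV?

The peak compresses to -15.4 + 24/8 = -12.4 dBV.
To reach -9.4 dBV requires -9.4 − (-12.4) = 3 dB of make-up.

3 dB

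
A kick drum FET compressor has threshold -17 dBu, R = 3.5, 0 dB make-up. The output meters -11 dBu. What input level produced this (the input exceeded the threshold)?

The compressed level sits -11 − (-17) = 6 dB over threshold.
Undo the ratio: input overshoot = 6 × 3.5 = 21 dB, giving input = 4 dBu.

4 dBu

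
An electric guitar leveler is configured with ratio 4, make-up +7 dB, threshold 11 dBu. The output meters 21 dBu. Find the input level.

Remove make-up: 21 − 7 = 14 dBu.
The compressed level sits 14 − 11 = 3 dB over threshold.
Input overshoot = R × output overshoot = 12 dB → input = 11 + 12 = 23 dBu.

23 dBu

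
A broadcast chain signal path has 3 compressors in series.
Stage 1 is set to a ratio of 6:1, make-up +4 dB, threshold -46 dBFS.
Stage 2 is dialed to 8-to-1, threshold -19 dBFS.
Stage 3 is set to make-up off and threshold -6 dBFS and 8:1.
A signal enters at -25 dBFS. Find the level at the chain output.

Stage 1: 21 dB above -46 dBFS, reduced 6:1 to 3.5 dB above → -42.5 dBFS; +4 dB make-up → -38.5 dBFS.
Stage 2: below threshold (-38.5 ≤ -19); passes unchanged; output -38.5 dBFS.
Stage 3: below threshold (-38.5 ≤ -6); passes unchanged; output -38.5 dBFS.

-38.5 dBFS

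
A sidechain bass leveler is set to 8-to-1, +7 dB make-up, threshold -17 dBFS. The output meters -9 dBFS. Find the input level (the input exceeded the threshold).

Remove make-up: -9 − 7 = -16 dBFS.
That's 1 dB above the -17 dBFS threshold.
Undo the ratio: input overshoot = 1 × 8 = 8 dB, giving input = -9 dBFS.

-9 dBFS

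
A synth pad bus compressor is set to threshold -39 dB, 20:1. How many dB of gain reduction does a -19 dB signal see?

The signal is 20 dB above threshold.
A 20:1 ratio leaves 1 dB of that excess.
GR = overshoot in − overshoot out = 20 − 1 = 19 dB.

19 dB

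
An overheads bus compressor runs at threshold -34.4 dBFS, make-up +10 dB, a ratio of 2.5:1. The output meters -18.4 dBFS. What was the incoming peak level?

Remove make-up: -18.4 − 10 = -28.4 dBFS.
Post-compression overshoot = -28.4 − (-34.4) = 6 dB.
Input overshoot = R × output overshoot = 15 dB → input = -34.4 + 15 = -19.4 dBFS.

-19.4 dBFS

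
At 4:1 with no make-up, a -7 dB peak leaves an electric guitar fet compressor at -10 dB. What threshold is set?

Gain reduction = -7 − (-10) = 3 dB; output overshoot = GR / (R − 1) = 3 / 3 = 1 dB.
Threshold = output − output overshoot = -10 − 1 = -11 dB.

-11 dB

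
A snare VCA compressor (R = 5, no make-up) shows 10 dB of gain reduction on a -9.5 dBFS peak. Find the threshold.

Input is 12.5 dB above T (since output overshoot × R = input overshoot: (-19.5 − T)·5 = -9.5 − T gives T = -22 dBFS).
Check: -22 + (-9.5 − (-22))/5 = -22 + 2.5 = -19.5 dBFS. ✓

-22 dBFS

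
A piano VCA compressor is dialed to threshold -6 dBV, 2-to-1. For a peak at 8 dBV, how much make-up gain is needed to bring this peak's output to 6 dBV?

5 dB

Without make-up, output = threshold + overshoot/2 = -6 + 7 = 1 dBV.
Gap to target: 5 dB.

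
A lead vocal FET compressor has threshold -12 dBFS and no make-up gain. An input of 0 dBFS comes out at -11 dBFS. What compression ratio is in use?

Input overshoot = 0 − (-12) = 12 dB; output overshoot = -11 − (-12) = 1 dB.
Ratio = 12 / 1 = 12.

12:1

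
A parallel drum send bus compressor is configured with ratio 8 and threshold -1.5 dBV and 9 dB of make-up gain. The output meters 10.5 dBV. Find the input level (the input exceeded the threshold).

Remove make-up: 10.5 − 9 = 1.5 dBV.
The compressed level sits 1.5 − (-1.5) = 3 dB over threshold.
Input overshoot = R × output overshoot = 24 dB → input = -1.5 + 24 = 22.5 dBV.

22.5 dBV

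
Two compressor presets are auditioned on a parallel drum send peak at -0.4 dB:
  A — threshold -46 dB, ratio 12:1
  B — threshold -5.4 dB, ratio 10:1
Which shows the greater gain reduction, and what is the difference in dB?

A: 45.6 dB over, compressed to 3.8 dB over, so 41.8 dB of GR.
B: 5 dB over, compressed to 0.5 dB over, so 4.5 dB of GR.
A applies 37.3 dB more gain reduction.

A, by 37.3 dB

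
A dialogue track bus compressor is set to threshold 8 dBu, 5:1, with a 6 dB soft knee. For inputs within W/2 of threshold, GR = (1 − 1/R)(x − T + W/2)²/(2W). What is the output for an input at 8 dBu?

7.4 dBu

x − T + W/2 = 8 − 8 + 3 = 3.
GR = (1 − 1/5) × 3² / 12 = 0.8 × 9 / 12 = 0.6 dB.
Output = 8 − 0.6 = 7.4 dBu.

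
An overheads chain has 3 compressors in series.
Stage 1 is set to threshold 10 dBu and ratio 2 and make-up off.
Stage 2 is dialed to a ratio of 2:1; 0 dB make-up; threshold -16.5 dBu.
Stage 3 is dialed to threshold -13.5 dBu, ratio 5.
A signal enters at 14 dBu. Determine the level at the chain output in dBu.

Stage 1: 4 dB above 10 dBu, reduced 2:1 to 2 dB above → 12 dBu.
Stage 2: overshoot 28.5 dB → 28.5/2 = 14.25 dB → -2.25 dBu.
Stage 3: -2.25 dBu is 11.25 dB over -13.5 dBu; at 5:1 that becomes 2.25 dB over, giving -11.25 dBu.

-11.25 dBu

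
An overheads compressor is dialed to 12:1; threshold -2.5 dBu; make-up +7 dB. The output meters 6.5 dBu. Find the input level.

21.5 dBu

Before make-up, the level was 6.5 − 7 = -0.5 dBu.
The compressed level sits -0.5 − (-2.5) = 2 dB over threshold.
Undo the ratio: input overshoot = 2 × 12 = 24 dB, giving input = 21.5 dBu.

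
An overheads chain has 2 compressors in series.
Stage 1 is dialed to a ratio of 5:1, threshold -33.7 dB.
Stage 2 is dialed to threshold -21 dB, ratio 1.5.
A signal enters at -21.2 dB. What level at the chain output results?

Stage 1: 12.5 dB above -33.7 dB, reduced 5:1 to 2.5 dB above → -31.2 dB.
Stage 2: below threshold (-31.2 ≤ -21); passes unchanged; output -31.2 dB.

-31.2 dB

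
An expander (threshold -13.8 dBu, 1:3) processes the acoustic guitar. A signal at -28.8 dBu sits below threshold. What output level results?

-58.8 dBu

The input is 15 dB below the -13.8 dBu threshold.
A 1:3 expander multiplies undershoot by 3: 15 × 3 = 45 dB below threshold.
Output = -13.8 − 45 = -58.8 dBu.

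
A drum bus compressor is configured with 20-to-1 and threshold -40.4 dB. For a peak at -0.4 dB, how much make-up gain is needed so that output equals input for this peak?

38 dB

Overshoot 40 dB → 40/20 = 2 dB after compression, so the compressed level is -40.4 + 2 = -38.4 dB.
Make-up = target − compressed = -0.4 − (-38.4) = 38 dB.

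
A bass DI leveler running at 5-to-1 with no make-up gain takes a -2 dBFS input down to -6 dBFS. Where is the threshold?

-7 dBFS

Gain reduction = -2 − (-6) = 4 dB; output overshoot = GR / (R − 1) = 4 / 4 = 1 dB.
Threshold = output − output overshoot = -6 − 1 = -7 dBFS.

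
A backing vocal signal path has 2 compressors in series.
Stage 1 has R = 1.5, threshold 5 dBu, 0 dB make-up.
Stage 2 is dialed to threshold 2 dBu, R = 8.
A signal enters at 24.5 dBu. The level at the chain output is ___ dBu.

Stage 1: 24.5 dBu is 19.5 dB over 5 dBu; at 1.5:1 that becomes 13 dB over, giving 18 dBu.
Stage 2: 16 dB above 2 dBu, reduced 8:1 to 2 dB above → 4 dBu.

4 dBu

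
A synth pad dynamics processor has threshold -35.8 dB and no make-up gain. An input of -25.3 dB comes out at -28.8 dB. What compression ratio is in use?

Input overshoot = -25.3 − (-35.8) = 10.5 dB; output overshoot = -28.8 − (-35.8) = 7 dB.
Ratio = 10.5 / 7 = 1.5.

1.5:1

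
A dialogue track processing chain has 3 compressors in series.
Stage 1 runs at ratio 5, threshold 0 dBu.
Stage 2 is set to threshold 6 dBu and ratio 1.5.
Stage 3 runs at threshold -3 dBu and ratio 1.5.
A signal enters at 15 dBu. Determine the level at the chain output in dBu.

1 dBu

Stage 1: overshoot 15 dB → 15/5 = 3 dB → 3 dBu.
Stage 2: 3 dBu is at or below the 6 dBu threshold — no compression; output 3 dBu.
Stage 3: 3 dBu is 6 dB over -3 dBu; at 1.5:1 that becomes 4 dB over, giving 1 dBu.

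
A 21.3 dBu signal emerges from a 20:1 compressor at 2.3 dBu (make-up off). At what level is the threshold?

1.3 dBu

Input is 20 dB above T (since output overshoot × R = input overshoot: (2.3 − T)·20 = 21.3 − T gives T = 1.3 dBu).
Check: 1.3 + (21.3 − 1.3)/20 = 1.3 + 1 = 2.3 dBu. ✓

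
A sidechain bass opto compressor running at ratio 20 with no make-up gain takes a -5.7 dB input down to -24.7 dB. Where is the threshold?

Input is 20 dB above T (since output overshoot × R = input overshoot: (-24.7 − T)·20 = -5.7 − T gives T = -25.7 dB).
Check: -25.7 + (-5.7 − (-25.7))/20 = -25.7 + 1 = -24.7 dB. ✓

-25.7 dB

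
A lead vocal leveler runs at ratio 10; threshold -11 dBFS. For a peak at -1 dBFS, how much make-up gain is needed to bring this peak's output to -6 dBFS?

4 dB

Overshoot 10 dB → 10/10 = 1 dB after compression, so the compressed level is -11 + 1 = -10 dBFS.
Make-up = target − compressed = -6 − (-10) = 4 dB.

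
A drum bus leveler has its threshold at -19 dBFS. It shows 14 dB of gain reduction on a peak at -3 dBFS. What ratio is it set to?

8:1

Input overshoot = -3 − (-19) = 16 dB.
Output overshoot = 16 − 14 = 2 dB.
Ratio = input overshoot / output overshoot = 16 / 2 = 8.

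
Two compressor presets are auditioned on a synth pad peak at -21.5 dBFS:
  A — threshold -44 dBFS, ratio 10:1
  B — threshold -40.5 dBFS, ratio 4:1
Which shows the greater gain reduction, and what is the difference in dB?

A: GR = 22.5 − 22.5/10 = 20.25 dB.
B: GR = 19 − 19/4 = 14.25 dB.
A reduces 6 dB more.

A, by 6 dB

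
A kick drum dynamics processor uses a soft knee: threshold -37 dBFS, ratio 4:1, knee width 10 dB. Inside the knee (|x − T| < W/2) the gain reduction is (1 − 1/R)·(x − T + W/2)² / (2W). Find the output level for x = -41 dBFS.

-41.0375 dBFS

x − T + W/2 = -41 − (-37) + 5 = 1.
GR = (1 − 1/4) × 1² / 20 = 0.75 × 1 / 20 = 0.0375 dB.
Output = -41 − 0.0375 = -41.0375 dBFS.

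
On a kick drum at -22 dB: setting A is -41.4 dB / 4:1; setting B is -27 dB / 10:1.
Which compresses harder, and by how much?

A: 19.4 dB over, compressed to 4.85 dB over, so 14.55 dB of GR.
B: 5 dB over, compressed to 0.5 dB over, so 4.5 dB of GR.
A applies 10.05 dB more gain reduction.

A, by 10.05 dB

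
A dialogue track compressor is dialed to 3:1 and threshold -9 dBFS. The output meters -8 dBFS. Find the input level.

-6 dBFS

The compressed level sits -8 − (-9) = 1 dB over threshold.
Input overshoot = R × output overshoot = 3 dB → input = -9 + 3 = -6 dBFS.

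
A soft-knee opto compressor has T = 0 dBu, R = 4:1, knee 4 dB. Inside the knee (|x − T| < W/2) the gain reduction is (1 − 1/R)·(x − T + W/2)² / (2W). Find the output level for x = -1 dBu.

x − T + W/2 = -1 − 0 + 2 = 1.
GR = (1 − 1/4) × 1² / 8 = 0.75 × 1 / 8 = 0.09375 dB.
Output = -1 − 0.09375 = -1.09375 dBu.

-1.09375 dBu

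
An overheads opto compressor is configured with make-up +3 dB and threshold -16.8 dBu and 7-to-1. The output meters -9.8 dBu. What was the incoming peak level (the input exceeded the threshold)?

11.2 dBu

Remove make-up: -9.8 − 3 = -12.8 dBu.
Post-compression overshoot = -12.8 − (-16.8) = 4 dB.
Before 7:1 compression the overshoot was 4 × 7 = 28 dB, so input = -16.8 + 28 = 11.2 dBu.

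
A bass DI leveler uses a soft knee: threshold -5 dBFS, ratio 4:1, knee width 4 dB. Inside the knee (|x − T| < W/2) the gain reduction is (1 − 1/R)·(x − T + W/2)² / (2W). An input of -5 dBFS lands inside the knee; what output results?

-5.375 dBFS

x − T + W/2 = -5 − (-5) + 2 = 2.
GR = (1 − 1/4) × 2² / 8 = 0.75 × 4 / 8 = 0.375 dB.
Output = -5 − 0.375 = -5.375 dBFS.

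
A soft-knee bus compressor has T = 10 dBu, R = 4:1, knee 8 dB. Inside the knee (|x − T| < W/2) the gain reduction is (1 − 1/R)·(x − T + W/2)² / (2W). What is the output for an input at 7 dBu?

x − T + W/2 = 7 − 10 + 4 = 1.
GR = (1 − 1/4) × 1² / 16 = 0.75 × 1 / 16 = 0.046875 dB.
Output = 7 − 0.046875 = 6.953125 dBu.

6.953125 dBu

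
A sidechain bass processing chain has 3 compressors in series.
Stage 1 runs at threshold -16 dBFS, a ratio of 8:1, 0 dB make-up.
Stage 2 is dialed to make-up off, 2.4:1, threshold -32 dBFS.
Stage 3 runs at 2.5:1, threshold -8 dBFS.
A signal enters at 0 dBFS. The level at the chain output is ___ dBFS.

Stage 1: overshoot 16 dB → 16/8 = 2 dB → -14 dBFS.
Stage 2: -14 dBFS is 18 dB over -32 dBFS; at 2.4:1 that becomes 7.5 dB over, giving -24.5 dBFS.
Stage 3: -24.5 dBFS ≤ -8 dBFS, so stage 3 doesn't engage; output -24.5 dBFS.

-24.5 dBFS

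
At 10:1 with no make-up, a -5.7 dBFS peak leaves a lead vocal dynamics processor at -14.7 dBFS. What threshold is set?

-15.7 dBFS

Gain reduction = -5.7 − (-14.7) = 9 dB; output overshoot = GR / (R − 1) = 9 / 9 = 1 dB.
Threshold = output − output overshoot = -14.7 − 1 = -15.7 dBFS.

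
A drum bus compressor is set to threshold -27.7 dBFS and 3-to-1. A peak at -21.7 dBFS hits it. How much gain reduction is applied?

Overshoot = -21.7 − (-27.7) = 6 dB.
A 3:1 ratio leaves 2 dB of that excess.
GR = overshoot in − overshoot out = 6 − 2 = 4 dB.

4 dB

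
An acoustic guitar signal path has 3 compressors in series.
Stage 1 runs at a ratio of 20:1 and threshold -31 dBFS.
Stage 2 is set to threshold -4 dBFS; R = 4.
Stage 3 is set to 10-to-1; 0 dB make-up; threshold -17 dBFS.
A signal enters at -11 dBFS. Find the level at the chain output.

-30 dBFS

Stage 1: 20 dB above -31 dBFS, reduced 20:1 to 1 dB above → -30 dBFS.
Stage 2: -30 dBFS is at or below the -4 dBFS threshold — no compression; output -30 dBFS.
Stage 3: -30 dBFS ≤ -17 dBFS, so stage 3 doesn't engage; output -30 dBFS.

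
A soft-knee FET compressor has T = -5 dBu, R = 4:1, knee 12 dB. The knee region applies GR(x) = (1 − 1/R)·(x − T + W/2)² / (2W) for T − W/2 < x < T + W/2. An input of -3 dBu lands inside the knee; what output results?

-5 dBu

x − T + W/2 = -3 − (-5) + 6 = 8.
GR = (1 − 1/4) × 8² / 24 = 0.75 × 64 / 24 = 2 dB.
Output = -3 − 2 = -5 dBu.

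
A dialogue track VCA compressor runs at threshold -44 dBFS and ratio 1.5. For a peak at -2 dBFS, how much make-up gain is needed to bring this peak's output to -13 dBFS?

3 dB

Overshoot 42 dB → 42/1.5 = 28 dB after compression, so the compressed level is -44 + 28 = -16 dBFS.
Make-up = target − compressed = -13 − (-16) = 3 dB.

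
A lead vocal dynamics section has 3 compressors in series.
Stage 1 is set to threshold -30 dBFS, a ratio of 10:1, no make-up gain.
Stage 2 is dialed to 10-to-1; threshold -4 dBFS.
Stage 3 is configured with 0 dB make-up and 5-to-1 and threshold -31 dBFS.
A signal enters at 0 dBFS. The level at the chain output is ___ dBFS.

Stage 1: 0 dBFS is 30 dB over -30 dBFS; at 10:1 that becomes 3 dB over, giving -27 dBFS.
Stage 2: -27 dBFS ≤ -4 dBFS, so stage 2 doesn't engage; output -27 dBFS.
Stage 3: -27 dBFS is 4 dB over -31 dBFS; at 5:1 that becomes 0.8 dB over, giving -30.2 dBFS.

-30.2 dBFS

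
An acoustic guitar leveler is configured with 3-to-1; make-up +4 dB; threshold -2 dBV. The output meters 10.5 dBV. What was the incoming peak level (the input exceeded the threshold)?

23.5 dBV

Stripping the +4 dB make-up gives 6.5 dBV at the gain stage.
That's 8.5 dB above the -2 dBV threshold.
Before 3:1 compression the overshoot was 8.5 × 3 = 25.5 dB, so input = -2 + 25.5 = 23.5 dBV.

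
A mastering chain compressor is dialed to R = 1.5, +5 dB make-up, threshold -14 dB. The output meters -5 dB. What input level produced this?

-8 dB

Before make-up, the level was -5 − 5 = -10 dB.
That's 4 dB above the -14 dB threshold.
Input overshoot = R × output overshoot = 6 dB → input = -14 + 6 = -8 dB.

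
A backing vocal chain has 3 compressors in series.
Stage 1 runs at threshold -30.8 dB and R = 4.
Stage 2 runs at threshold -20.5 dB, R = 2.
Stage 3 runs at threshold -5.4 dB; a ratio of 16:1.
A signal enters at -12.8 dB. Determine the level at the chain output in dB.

-26.3 dB

Stage 1: -12.8 dB is 18 dB over -30.8 dB; at 4:1 that becomes 4.5 dB over, giving -26.3 dB.
Stage 2: below threshold (-26.3 ≤ -20.5); passes unchanged; output -26.3 dB.
Stage 3: -26.3 dB ≤ -5.4 dB, so stage 3 doesn't engage; output -26.3 dB.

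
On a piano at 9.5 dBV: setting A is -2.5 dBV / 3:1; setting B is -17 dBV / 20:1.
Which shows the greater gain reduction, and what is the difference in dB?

B, by 17.175 dB

A: overshoot 12 dB → output overshoot 4 dB → GR 8 dB.
B: overshoot 26.5 dB → output overshoot 1.325 dB → GR 25.175 dB.
B applies 17.175 dB more gain reduction.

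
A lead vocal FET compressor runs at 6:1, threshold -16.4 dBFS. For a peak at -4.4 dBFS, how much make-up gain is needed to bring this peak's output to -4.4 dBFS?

The peak compresses to -16.4 + 12/6 = -14.4 dBFS.
To reach -4.4 dBFS requires -4.4 − (-14.4) = 10 dB of make-up.

10 dB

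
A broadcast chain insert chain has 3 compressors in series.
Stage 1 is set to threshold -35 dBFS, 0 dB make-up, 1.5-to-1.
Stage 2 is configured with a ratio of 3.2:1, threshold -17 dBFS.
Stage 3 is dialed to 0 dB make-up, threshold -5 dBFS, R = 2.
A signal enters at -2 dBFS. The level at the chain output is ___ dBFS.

-15.75 dBFS

Stage 1: 33 dB above -35 dBFS, reduced 1.5:1 to 22 dB above → -13 dBFS.
Stage 2: 4 dB above -17 dBFS, reduced 3.2:1 to 1.25 dB above → -15.75 dBFS.
Stage 3: below threshold (-15.75 ≤ -5); passes unchanged; output -15.75 dBFS.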